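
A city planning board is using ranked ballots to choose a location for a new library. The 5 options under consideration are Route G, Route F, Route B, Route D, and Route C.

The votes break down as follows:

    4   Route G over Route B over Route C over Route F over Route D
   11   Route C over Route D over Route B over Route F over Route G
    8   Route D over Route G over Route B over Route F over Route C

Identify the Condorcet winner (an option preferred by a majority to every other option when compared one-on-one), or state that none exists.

Head-to-head results (23 voters total):
Route G vs Route F: Route G wins 12–11.
Route G vs Route B: Route G wins 12–11.
Route G vs Route D: Route D wins 19–4.
Route G vs Route C: Route G wins 12–11.
Route F vs Route B: Route B wins 23–0.
Route F vs Route D: Route D wins 19–4.
Route F vs Route C: Route C wins 15–8.
Route B vs Route D: Route D wins 19–4.
Route B vs Route C: Route B wins 12–11.
Route D vs Route C: Route C wins 15–8.
No candidate beats all others: Route G beats Route C beats Route D beats Route G, a majority cycle.

No Condorcet winner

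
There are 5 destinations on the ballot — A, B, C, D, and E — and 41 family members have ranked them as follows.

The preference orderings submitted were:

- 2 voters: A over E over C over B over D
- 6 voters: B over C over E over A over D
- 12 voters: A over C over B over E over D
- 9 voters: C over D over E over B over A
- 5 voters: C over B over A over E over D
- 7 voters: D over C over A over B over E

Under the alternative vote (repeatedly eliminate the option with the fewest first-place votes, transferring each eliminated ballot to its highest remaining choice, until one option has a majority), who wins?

C

Round 1: A 14, C 14, D 7, B 6, E 0. E has the fewest and is eliminated.
Round 2: A 14, C 14, D 7, B 6. B has the fewest and is eliminated.
Round 3: C 20, A 14, D 7. D has the fewest and is eliminated.
Round 4: C 27, A 14. C has a majority.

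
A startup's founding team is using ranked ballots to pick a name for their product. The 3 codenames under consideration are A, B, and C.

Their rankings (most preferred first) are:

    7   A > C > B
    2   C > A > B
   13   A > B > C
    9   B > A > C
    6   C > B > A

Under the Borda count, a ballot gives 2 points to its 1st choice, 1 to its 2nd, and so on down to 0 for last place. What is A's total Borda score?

Borda scores:
  A: 7·2 + 2·1 + 13·2 + 9·1 + 6·0 = 51
  B: 7·0 + 2·0 + 13·1 + 9·2 + 6·1 = 37
  C: 7·1 + 2·2 + 13·0 + 9·0 + 6·2 = 23

51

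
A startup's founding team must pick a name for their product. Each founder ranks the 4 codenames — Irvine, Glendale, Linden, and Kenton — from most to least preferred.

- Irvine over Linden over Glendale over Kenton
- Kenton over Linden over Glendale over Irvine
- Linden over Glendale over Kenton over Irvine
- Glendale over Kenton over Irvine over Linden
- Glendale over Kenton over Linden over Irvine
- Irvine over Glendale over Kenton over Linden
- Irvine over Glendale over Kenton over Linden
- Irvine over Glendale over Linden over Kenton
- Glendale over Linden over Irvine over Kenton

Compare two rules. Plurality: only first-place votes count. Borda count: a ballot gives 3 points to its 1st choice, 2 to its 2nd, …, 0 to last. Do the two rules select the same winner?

Plurality first-place counts: Irvine 4, Glendale 3, Linden 1, Kenton 1 → Irvine.
Borda totals: Irvine 14, Glendale 19, Linden 11, Kenton 10 → Glendale.
The two rules disagree: plurality picks Irvine, Borda picks Glendale.

No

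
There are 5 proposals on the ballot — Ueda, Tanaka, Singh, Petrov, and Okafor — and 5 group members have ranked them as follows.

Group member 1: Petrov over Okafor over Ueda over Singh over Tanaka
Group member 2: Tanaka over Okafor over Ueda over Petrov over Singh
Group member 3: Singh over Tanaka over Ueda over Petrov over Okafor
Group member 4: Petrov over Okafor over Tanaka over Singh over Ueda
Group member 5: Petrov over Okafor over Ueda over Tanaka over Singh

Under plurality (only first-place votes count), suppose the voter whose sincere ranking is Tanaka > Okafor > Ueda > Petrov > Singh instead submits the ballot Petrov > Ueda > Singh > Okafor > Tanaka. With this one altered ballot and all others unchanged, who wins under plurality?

Petrov

First-place totals with the altered ballot: Ueda 0, Tanaka 0, Singh 1, Petrov 4, Okafor 0.
The winner is unchanged: still Petrov.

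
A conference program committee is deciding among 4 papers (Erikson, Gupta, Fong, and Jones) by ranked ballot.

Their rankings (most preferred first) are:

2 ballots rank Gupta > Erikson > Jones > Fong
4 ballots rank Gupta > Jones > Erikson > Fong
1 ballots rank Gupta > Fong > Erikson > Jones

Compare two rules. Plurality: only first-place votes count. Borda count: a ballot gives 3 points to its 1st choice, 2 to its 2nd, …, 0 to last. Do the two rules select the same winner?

Yes

Plurality first-place counts: Erikson 0, Gupta 7, Fong 0, Jones 0 → Gupta.
Borda totals: Erikson 9, Gupta 21, Fong 2, Jones 10 → Gupta.
The two rules agree on Gupta.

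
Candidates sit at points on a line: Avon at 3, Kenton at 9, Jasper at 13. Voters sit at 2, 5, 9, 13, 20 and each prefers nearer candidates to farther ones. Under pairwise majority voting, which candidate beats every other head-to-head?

Kenton

With single-peaked preferences on a line, the Condorcet winner is the candidate closest to the median voter.
The median voter (position 9) is closest to Kenton at 9.
Check: Kenton vs Avon — voters closer to Kenton: 3 of 5.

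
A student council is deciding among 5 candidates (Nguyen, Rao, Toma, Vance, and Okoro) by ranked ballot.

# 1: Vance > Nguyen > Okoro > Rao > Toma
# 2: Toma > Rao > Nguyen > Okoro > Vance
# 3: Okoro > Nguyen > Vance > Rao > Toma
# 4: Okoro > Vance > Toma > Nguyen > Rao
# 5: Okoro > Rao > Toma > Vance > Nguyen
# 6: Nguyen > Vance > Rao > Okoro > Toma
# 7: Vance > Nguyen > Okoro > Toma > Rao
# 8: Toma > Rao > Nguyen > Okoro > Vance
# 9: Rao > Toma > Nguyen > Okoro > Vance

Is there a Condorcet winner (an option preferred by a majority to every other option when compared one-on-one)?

Head-to-head results (9 voters total):
Nguyen vs Rao: Nguyen wins 5–4.
Nguyen vs Toma: Toma wins 5–4.
Nguyen vs Vance: Nguyen wins 5–4.
Nguyen vs Okoro: Nguyen wins 6–3.
Rao vs Toma: Rao wins 5–4.
Rao vs Vance: Vance wins 5–4.
Rao vs Okoro: Okoro wins 5–4.
Toma vs Vance: Vance wins 5–4.
Toma vs Okoro: Okoro wins 6–3.
Vance vs Okoro: Okoro wins 6–3.
No candidate beats all others: Nguyen beats Rao beats Toma beats Nguyen, a majority cycle.

No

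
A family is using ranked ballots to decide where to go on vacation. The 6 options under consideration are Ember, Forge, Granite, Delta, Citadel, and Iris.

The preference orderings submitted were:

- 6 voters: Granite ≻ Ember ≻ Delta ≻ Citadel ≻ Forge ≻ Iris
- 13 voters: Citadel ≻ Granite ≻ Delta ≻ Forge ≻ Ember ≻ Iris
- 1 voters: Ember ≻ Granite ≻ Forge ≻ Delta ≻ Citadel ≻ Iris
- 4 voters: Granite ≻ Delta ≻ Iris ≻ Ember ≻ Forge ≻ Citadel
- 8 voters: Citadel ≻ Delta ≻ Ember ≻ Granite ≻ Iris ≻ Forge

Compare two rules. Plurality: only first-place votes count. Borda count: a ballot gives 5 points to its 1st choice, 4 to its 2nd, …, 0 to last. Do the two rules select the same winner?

No

Plurality first-place counts: Ember 1, Forge 0, Granite 10, Delta 0, Citadel 21, Iris 0 → Citadel.
Borda totals: Ember 74, Forge 39, Granite 122, Delta 107, Citadel 118, Iris 20 → Granite.
The two rules disagree: plurality picks Citadel, Borda picks Granite.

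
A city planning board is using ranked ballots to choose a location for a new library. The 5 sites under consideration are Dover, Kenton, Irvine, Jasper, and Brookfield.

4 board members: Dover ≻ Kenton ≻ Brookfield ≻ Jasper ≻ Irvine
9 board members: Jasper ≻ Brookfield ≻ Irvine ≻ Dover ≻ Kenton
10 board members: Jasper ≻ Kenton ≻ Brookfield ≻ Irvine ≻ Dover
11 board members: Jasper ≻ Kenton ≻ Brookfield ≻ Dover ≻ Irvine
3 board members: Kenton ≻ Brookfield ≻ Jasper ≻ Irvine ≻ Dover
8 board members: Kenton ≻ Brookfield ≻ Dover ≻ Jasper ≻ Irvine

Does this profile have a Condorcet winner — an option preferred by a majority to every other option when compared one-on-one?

Yes

Head-to-head results (45 voters total):
Dover vs Kenton: Kenton wins 32–13.
Dover vs Irvine: Dover wins 23–22.
Dover vs Jasper: Jasper wins 33–12.
Dover vs Brookfield: Brookfield wins 41–4.
Kenton vs Irvine: Kenton wins 36–9.
Kenton vs Jasper: Jasper wins 30–15.
Kenton vs Brookfield: Kenton wins 36–9.
Irvine vs Jasper: Jasper wins 45–0.
Irvine vs Brookfield: Brookfield wins 45–0.
Jasper vs Brookfield: Jasper wins 30–15.
Jasper beats each rival — Dover (33–12), Kenton (30–15), Irvine (45–0), Brookfield (30–15) — so Jasper is the Condorcet winner.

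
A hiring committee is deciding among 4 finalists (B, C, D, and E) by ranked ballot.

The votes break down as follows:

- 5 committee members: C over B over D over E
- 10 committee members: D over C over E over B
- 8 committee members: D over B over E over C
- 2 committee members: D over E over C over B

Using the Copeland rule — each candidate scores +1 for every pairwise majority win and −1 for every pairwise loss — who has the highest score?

Pairwise results:
  B vs C: C wins 17–8.
  B vs D: D wins 20–5.
  B vs E: B wins 13–12.
  C vs D: D wins 20–5.
  C vs E: C wins 15–10.
  D vs E: D wins 25–0.
Copeland scores (wins − losses):
  B: 1 − 2 = -1
  C: 2 − 1 = 1
  D: 3 − 0 = 3
  E: 0 − 3 = -3
D has the best Copeland score.

D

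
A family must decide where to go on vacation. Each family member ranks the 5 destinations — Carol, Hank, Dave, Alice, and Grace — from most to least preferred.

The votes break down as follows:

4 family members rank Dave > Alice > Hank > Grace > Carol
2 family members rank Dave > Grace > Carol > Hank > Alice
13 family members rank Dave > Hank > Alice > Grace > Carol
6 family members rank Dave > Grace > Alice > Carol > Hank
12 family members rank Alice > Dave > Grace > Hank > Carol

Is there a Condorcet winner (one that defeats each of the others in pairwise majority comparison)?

Head-to-head results (37 voters total):
Carol vs Hank: Hank wins 29–8.
Carol vs Dave: Dave wins 37–0.
Carol vs Alice: Alice wins 35–2.
Carol vs Grace: Grace wins 37–0.
Hank vs Dave: Dave wins 37–0.
Hank vs Alice: Alice wins 22–15.
Hank vs Grace: Grace wins 20–17.
Dave vs Alice: Dave wins 25–12.
Dave vs Grace: Dave wins 37–0.
Alice vs Grace: Alice wins 29–8.
Dave beats each rival — Carol (37–0), Hank (37–0), Alice (25–12), Grace (37–0) — so Dave is the Condorcet winner.

Yes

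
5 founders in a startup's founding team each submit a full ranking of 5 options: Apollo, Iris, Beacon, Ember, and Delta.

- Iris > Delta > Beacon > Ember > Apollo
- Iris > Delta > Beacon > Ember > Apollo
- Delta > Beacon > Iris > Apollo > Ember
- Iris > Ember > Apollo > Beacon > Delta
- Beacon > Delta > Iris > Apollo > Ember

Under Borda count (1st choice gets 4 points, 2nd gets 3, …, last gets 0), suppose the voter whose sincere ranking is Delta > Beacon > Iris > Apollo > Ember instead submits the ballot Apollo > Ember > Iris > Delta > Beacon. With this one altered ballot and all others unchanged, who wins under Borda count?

Iris

Borda totals with the altered ballot: Apollo 7, Iris 16, Beacon 9, Ember 8, Delta 10.
The winner is unchanged: still Iris.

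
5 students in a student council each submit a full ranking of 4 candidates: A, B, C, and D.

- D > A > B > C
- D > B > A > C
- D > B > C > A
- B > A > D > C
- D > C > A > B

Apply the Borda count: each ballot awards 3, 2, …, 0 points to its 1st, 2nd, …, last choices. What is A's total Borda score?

6

Borda scores:
  A: 2 + 1 + 0 + 2 + 1 = 6
  B: 1 + 2 + 2 + 3 + 0 = 8
  C: 0 + 0 + 1 + 0 + 2 = 3
  D: 3 + 3 + 3 + 1 + 3 = 13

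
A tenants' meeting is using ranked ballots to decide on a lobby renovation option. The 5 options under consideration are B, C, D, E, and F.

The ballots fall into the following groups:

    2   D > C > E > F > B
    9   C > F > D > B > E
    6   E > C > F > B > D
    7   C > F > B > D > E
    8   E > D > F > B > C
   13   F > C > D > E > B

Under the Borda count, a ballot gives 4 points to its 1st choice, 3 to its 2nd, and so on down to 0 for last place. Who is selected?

F

Borda scores:
  B: 2·0 + 9·1 + 6·1 + 7·2 + 8·1 + 13·0 = 37
  C: 2·3 + 9·4 + 6·3 + 7·4 + 8·0 + 13·3 = 127
  D: 2·4 + 9·2 + 6·0 + 7·1 + 8·3 + 13·2 = 83
  E: 2·2 + 9·0 + 6·4 + 7·0 + 8·4 + 13·1 = 73
  F: 2·1 + 9·3 + 6·2 + 7·3 + 8·2 + 13·4 = 130
F has the highest total.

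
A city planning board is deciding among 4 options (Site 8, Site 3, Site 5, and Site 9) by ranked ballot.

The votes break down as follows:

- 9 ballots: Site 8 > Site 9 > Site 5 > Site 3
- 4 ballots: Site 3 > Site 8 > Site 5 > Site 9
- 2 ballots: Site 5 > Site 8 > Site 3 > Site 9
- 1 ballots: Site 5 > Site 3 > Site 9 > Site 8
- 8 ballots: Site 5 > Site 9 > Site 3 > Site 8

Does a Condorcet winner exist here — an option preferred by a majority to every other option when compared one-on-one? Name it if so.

No Condorcet winner

Head-to-head results (24 voters total):
Site 8 vs Site 3: Site 3 wins 13–11.
Site 8 vs Site 5: Site 8 wins 13–11.
Site 8 vs Site 9: Site 8 wins 15–9.
Site 3 vs Site 5: Site 5 wins 20–4.
Site 3 vs Site 9: Site 9 wins 17–7.
Site 5 vs Site 9: Site 5 wins 15–9.
No candidate beats all others: Site 8 beats Site 5 beats Site 3 beats Site 8, a majority cycle.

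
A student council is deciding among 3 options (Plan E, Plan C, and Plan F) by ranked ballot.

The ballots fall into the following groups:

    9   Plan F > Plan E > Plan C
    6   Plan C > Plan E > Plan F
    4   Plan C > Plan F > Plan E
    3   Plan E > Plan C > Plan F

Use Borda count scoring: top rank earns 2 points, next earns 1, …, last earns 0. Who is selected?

Borda scores:
  Plan E: 9·1 + 6·1 + 4·0 + 3·2 = 21
  Plan C: 9·0 + 6·2 + 4·2 + 3·1 = 23
  Plan F: 9·2 + 6·0 + 4·1 + 3·0 = 22
Plan C has the highest total.

Plan C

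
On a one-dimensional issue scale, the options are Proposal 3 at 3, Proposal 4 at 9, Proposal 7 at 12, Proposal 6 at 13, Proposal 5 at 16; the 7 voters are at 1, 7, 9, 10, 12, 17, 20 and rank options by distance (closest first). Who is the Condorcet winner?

Proposal 4

With single-peaked preferences on a line, the Condorcet winner is the candidate closest to the median voter.
The median voter (position 10) is closest to Proposal 4 at 9.
Check: Proposal 4 vs Proposal 5 — voters closer to Proposal 4: 5 of 7.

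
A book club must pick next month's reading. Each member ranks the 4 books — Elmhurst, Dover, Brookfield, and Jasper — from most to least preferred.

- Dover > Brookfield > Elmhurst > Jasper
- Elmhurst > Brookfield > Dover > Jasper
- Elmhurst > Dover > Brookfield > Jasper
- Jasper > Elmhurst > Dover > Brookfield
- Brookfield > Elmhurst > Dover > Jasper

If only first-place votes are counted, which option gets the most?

Elmhurst

First-place vote totals:
  Elmhurst: 2
  Dover: 1
  Brookfield: 1
  Jasper: 1
Elmhurst has the most first-place votes.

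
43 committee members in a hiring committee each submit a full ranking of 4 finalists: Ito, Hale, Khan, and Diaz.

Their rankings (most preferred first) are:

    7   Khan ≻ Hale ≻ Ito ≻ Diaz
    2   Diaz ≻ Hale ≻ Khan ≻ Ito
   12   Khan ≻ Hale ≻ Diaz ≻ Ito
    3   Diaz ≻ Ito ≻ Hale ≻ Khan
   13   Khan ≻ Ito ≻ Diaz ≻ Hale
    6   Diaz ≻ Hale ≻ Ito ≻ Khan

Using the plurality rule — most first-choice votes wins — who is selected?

Khan

First-place vote totals:
  Ito: 0
  Hale: 0
  Khan: 32
  Diaz: 11
Khan has the most first-place votes.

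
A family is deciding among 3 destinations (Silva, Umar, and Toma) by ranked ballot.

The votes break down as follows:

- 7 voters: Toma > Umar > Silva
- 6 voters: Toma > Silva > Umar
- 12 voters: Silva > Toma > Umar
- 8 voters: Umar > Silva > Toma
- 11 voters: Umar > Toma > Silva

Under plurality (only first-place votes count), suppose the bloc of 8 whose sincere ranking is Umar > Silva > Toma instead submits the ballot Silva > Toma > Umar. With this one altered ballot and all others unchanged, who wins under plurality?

Silva

First-place totals with the altered ballot: Silva 20, Umar 11, Toma 13.
The switch changes the winner from Umar to Silva.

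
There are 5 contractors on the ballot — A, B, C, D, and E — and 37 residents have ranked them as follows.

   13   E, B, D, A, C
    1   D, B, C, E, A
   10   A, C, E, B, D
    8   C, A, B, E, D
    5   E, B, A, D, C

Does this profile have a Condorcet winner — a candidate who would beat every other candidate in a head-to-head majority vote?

Head-to-head results (37 voters total):
A vs B: B wins 19–18.
A vs C: A wins 28–9.
A vs D: A wins 23–14.
A vs E: E wins 19–18.
B vs C: B wins 19–18.
B vs D: B wins 36–1.
B vs E: E wins 28–9.
C vs D: D wins 19–18.
C vs E: C wins 19–18.
D vs E: E wins 36–1.
No candidate beats all others: A beats C beats E beats A, a majority cycle.

No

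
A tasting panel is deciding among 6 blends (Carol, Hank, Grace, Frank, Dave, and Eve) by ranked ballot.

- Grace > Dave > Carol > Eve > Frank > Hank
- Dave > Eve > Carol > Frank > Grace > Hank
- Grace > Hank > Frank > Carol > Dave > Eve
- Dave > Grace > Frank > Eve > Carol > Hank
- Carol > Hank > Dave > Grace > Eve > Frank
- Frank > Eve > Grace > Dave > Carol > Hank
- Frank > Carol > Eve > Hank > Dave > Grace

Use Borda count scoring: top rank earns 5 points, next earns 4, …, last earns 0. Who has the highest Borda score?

Dave

Borda scores:
  Carol: 3 + 3 + 2 + 1 + 5 + 1 + 4 = 19
  Hank: 0 + 0 + 4 + 0 + 4 + 0 + 2 = 10
  Grace: 5 + 1 + 5 + 4 + 2 + 3 + 0 = 20
  Frank: 1 + 2 + 3 + 3 + 0 + 5 + 5 = 19
  Dave: 4 + 5 + 1 + 5 + 3 + 2 + 1 = 21
  Eve: 2 + 4 + 0 + 2 + 1 + 4 + 3 = 16
Dave has the highest total.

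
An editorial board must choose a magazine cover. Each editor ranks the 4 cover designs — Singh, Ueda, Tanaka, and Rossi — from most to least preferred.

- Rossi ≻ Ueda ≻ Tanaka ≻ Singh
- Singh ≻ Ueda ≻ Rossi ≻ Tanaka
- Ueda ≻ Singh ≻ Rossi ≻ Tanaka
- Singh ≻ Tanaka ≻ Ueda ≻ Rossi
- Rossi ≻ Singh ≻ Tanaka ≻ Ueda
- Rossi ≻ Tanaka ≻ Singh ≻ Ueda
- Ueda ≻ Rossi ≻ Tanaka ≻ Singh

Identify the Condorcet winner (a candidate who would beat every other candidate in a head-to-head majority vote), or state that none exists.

Head-to-head results (7 voters total):
Singh vs Ueda: Singh wins 4–3.
Singh vs Tanaka: Singh wins 4–3.
Singh vs Rossi: Rossi wins 4–3.
Ueda vs Tanaka: Ueda wins 4–3.
Ueda vs Rossi: Ueda wins 4–3.
Tanaka vs Rossi: Rossi wins 6–1.
No candidate beats all others: Singh beats Ueda beats Rossi beats Singh, a majority cycle.

No Condorcet winner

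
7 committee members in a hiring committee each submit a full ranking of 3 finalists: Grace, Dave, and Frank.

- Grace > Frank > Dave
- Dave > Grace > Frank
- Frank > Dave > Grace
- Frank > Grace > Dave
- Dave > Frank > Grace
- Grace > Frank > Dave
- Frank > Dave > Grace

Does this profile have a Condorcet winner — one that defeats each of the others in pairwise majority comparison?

Yes

Head-to-head results (7 voters total):
Grace vs Dave: Dave wins 4–3.
Grace vs Frank: Frank wins 4–3.
Dave vs Frank: Frank wins 5–2.
Frank beats each rival — Grace (4–3), Dave (5–2) — so Frank is the Condorcet winner.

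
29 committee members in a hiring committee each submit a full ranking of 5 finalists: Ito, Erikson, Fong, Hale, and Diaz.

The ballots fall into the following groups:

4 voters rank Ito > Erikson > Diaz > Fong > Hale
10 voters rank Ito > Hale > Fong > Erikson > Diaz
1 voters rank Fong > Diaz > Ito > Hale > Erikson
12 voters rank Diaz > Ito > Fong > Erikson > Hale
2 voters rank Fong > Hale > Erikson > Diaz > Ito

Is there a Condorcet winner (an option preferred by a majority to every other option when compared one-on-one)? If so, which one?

Head-to-head results (29 voters total):
Ito vs Erikson: Ito wins 27–2.
Ito vs Fong: Ito wins 26–3.
Ito vs Hale: Ito wins 27–2.
Ito vs Diaz: Diaz wins 15–14.
Erikson vs Fong: Fong wins 25–4.
Erikson vs Hale: Erikson wins 16–13.
Erikson vs Diaz: Erikson wins 16–13.
Fong vs Hale: Fong wins 19–10.
Fong vs Diaz: Diaz wins 16–13.
Hale vs Diaz: Diaz wins 17–12.
No candidate beats all others: Ito beats Erikson beats Diaz beats Ito, a majority cycle.

There is no Condorcet winner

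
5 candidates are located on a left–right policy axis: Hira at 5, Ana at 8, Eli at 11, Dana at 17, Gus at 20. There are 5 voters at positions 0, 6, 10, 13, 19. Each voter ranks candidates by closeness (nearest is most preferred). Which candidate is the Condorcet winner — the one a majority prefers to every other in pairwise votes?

Eli

With single-peaked preferences on a line, the Condorcet winner is the candidate closest to the median voter.
The median voter (position 10) is closest to Eli at 11.
Check: Eli vs Ana — voters closer to Eli: 3 of 5.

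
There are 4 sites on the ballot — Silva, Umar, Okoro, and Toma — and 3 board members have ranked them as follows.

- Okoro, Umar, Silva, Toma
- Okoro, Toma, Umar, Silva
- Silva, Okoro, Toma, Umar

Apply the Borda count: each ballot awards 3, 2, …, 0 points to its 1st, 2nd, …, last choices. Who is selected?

Okoro

Borda scores:
  Silva: 1 + 0 + 3 = 4
  Umar: 2 + 1 + 0 = 3
  Okoro: 3 + 3 + 2 = 8
  Toma: 0 + 2 + 1 = 3
Okoro has the highest total.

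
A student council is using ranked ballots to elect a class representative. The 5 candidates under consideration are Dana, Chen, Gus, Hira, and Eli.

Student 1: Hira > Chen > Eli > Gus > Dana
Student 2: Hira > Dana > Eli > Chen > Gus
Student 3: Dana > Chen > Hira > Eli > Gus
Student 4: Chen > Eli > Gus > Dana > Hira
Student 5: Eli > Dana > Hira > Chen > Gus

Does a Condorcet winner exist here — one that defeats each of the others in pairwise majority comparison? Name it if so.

Head-to-head results (5 voters total):
Dana vs Chen: Dana wins 3–2.
Dana vs Gus: Dana wins 3–2.
Dana vs Hira: Dana wins 3–2.
Dana vs Eli: Eli wins 3–2.
Chen vs Gus: Chen wins 5–0.
Chen vs Hira: Hira wins 3–2.
Chen vs Eli: Chen wins 3–2.
Gus vs Hira: Hira wins 4–1.
Gus vs Eli: Eli wins 5–0.
Hira vs Eli: Hira wins 3–2.
No candidate beats all others: Dana beats Chen beats Eli beats Dana, a majority cycle.

No Condorcet winner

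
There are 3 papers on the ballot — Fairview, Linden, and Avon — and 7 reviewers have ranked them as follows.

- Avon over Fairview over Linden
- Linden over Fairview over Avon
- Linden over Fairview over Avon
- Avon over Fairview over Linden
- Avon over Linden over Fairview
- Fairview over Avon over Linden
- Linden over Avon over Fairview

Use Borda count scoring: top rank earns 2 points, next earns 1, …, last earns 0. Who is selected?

Avon

Borda scores:
  Fairview: 1 + 1 + 1 + 1 + 0 + 2 + 0 = 6
  Linden: 0 + 2 + 2 + 0 + 1 + 0 + 2 = 7
  Avon: 2 + 0 + 0 + 2 + 2 + 1 + 1 = 8
Avon has the highest total.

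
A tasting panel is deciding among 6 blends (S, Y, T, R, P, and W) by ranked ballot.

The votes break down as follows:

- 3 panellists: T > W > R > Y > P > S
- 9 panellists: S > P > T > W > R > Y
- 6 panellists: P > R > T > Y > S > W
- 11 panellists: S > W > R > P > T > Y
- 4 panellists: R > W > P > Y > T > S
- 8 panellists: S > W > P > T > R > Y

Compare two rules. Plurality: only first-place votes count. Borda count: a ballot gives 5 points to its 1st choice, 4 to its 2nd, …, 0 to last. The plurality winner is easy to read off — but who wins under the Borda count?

S

Plurality first-place counts: S 28, Y 0, T 3, R 4, P 6, W 0 → S.
Borda totals: S 146, Y 26, T 91, R 103, P 127, W 122 → S.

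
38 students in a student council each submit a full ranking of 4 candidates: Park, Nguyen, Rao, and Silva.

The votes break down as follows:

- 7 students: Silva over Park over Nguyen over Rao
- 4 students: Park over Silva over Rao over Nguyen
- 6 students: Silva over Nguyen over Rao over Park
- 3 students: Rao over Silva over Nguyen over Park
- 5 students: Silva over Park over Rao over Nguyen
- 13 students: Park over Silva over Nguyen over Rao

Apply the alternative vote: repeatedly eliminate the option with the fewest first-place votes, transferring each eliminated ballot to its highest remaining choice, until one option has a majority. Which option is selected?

Round 1: Silva 18, Park 17, Rao 3, Nguyen 0. Nguyen has the fewest and is eliminated.
Round 2: Silva 18, Park 17, Rao 3. Rao has the fewest and is eliminated.
Round 3: Silva 21, Park 17. Silva has a majority.

Silva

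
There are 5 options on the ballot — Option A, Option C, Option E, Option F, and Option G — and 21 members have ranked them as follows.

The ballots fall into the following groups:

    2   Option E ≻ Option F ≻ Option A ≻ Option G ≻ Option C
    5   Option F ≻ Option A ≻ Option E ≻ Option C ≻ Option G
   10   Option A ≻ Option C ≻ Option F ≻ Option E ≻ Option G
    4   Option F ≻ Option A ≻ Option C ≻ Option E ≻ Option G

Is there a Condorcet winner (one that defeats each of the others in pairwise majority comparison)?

Head-to-head results (21 voters total):
Option A vs Option C: Option A wins 21–0.
Option A vs Option E: Option A wins 19–2.
Option A vs Option F: Option F wins 11–10.
Option A vs Option G: Option A wins 21–0.
Option C vs Option E: Option C wins 14–7.
Option C vs Option F: Option F wins 11–10.
Option C vs Option G: Option C wins 19–2.
Option E vs Option F: Option F wins 19–2.
Option E vs Option G: Option E wins 21–0.
Option F vs Option G: Option F wins 21–0.
Option F beats each rival — Option A (11–10), Option C (11–10), Option E (19–2), Option G (21–0) — so Option F is the Condorcet winner.

Yes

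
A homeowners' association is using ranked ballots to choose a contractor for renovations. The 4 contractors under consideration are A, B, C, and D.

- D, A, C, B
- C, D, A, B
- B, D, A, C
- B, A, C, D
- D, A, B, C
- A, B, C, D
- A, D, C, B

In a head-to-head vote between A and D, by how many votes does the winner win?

Ballots ranking A above D: 3.
Ballots ranking D above A: 4.
D wins 4–3, a margin of 1.

1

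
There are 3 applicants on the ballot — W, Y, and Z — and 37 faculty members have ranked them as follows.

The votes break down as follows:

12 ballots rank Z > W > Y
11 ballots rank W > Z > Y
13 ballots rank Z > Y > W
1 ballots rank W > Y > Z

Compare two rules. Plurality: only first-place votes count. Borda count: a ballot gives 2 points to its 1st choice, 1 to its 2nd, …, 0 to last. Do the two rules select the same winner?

Yes

Plurality first-place counts: W 12, Y 0, Z 25 → Z.
Borda totals: W 36, Y 14, Z 61 → Z.
The two rules agree on Z.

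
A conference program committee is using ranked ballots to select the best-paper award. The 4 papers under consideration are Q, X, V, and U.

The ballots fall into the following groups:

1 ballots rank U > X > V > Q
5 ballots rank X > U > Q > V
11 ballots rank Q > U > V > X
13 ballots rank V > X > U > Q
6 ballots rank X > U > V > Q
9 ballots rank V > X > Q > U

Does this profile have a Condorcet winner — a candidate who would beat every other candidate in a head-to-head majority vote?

Head-to-head results (45 voters total):
Q vs X: X wins 34–11.
Q vs V: V wins 29–16.
Q vs U: U wins 25–20.
X vs V: V wins 33–12.
X vs U: X wins 33–12.
V vs U: U wins 23–22.
No candidate beats all others: X beats U beats V beats X, a majority cycle.

No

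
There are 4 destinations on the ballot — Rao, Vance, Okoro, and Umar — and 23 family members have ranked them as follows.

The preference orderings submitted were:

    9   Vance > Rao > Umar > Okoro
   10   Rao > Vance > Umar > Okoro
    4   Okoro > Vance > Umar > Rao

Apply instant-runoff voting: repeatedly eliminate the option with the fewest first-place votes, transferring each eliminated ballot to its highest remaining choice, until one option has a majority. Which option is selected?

Vance

Round 1: Rao 10, Vance 9, Okoro 4, Umar 0. Umar has the fewest and is eliminated.
Round 2: Rao 10, Vance 9, Okoro 4. Okoro has the fewest and is eliminated.
Round 3: Vance 13, Rao 10. Vance has a majority.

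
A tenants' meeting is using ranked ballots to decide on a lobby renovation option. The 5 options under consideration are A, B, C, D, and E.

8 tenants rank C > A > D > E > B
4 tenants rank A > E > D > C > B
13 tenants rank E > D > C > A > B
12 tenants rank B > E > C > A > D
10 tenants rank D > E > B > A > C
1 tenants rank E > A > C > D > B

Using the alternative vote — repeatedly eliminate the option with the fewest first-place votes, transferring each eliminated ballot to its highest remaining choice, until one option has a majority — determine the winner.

Round 1: E 14, B 12, D 10, C 8, A 4. A has the fewest and is eliminated.
Round 2: E 18, B 12, D 10, C 8. C has the fewest and is eliminated.
Round 3: D 18, E 18, B 12. B has the fewest and is eliminated.
Round 4: E 30, D 18. E has a majority.

E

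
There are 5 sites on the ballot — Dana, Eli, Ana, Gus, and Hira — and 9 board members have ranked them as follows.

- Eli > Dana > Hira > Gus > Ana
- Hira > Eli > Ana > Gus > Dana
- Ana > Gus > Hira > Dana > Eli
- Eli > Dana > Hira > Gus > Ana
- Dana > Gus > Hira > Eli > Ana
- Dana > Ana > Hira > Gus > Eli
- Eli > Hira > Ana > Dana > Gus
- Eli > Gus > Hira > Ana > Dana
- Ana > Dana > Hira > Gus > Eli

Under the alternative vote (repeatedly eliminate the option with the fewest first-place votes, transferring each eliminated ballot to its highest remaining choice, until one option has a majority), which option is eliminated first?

Round 1: Eli 4, Dana 2, Ana 2, Hira 1, Gus 0. Gus has the fewest and is eliminated.
Round 2: Eli 4, Dana 2, Ana 2, Hira 1. Hira has the fewest and is eliminated.
Round 3: Eli 5, Dana 2, Ana 2. Eli has a majority.

Gus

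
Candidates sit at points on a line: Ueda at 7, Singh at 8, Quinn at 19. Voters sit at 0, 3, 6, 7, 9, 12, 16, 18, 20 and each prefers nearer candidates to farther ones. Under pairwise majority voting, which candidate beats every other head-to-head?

With single-peaked preferences on a line, the Condorcet winner is the candidate closest to the median voter.
The median voter (position 9) is closest to Singh at 8.
Check: Singh vs Quinn — voters closer to Singh: 6 of 9.

Singh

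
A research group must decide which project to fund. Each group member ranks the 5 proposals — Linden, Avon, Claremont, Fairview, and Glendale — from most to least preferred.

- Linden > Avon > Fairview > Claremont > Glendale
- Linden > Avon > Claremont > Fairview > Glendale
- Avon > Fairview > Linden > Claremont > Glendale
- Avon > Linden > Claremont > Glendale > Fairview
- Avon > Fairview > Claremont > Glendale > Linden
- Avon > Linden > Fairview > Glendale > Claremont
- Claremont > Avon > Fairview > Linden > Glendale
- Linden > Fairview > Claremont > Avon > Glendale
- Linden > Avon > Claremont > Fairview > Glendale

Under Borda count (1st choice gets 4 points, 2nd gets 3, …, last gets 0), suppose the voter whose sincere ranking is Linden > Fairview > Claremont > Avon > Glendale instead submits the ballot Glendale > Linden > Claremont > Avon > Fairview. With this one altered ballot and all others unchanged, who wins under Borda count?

Avon

Borda totals with the altered ballot: Linden 24, Avon 29, Claremont 16, Fairview 14, Glendale 7.
The winner is unchanged: still Avon.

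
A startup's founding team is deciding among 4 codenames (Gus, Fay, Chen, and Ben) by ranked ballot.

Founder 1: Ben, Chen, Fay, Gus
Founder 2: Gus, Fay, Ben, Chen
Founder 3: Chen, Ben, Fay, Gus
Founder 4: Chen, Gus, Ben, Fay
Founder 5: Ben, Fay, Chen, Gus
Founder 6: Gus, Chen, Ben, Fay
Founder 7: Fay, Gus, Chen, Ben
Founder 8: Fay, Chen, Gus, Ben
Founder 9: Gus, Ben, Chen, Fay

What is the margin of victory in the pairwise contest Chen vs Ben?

1

Ballots ranking Chen above Ben: 5.
Ballots ranking Ben above Chen: 4.
Chen wins 5–4, a margin of 1.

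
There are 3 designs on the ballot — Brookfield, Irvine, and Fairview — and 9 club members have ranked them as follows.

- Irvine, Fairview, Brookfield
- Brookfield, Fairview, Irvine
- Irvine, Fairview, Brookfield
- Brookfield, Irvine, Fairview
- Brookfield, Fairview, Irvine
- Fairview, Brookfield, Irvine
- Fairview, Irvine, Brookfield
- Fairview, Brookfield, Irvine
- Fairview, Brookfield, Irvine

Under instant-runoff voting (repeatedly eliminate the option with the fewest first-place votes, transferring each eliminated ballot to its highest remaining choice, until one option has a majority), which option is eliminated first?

Round 1: Fairview 4, Brookfield 3, Irvine 2. Irvine has the fewest and is eliminated.
Round 2: Fairview 6, Brookfield 3. Fairview has a majority.

Irvine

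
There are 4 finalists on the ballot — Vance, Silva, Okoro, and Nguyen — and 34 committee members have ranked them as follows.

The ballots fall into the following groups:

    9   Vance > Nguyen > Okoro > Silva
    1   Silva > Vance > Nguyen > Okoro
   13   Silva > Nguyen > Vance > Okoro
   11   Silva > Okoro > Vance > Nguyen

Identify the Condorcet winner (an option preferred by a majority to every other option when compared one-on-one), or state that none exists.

Head-to-head results (34 voters total):
Vance vs Silva: Silva wins 25–9.
Vance vs Okoro: Vance wins 23–11.
Vance vs Nguyen: Vance wins 21–13.
Silva vs Okoro: Silva wins 25–9.
Silva vs Nguyen: Silva wins 25–9.
Okoro vs Nguyen: Nguyen wins 23–11.
Silva beats each rival — Vance (25–9), Okoro (25–9), Nguyen (25–9) — so Silva is the Condorcet winner.

Silva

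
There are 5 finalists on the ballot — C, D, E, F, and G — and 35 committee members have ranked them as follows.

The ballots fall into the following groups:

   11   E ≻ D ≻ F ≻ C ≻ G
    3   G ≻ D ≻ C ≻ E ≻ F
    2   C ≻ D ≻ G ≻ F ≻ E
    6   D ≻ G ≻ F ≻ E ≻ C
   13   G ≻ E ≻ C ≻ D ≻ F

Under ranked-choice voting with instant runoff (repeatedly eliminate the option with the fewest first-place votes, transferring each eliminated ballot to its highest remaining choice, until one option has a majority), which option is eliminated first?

F

Round 1: G 16, E 11, D 6, C 2, F 0. F has the fewest and is eliminated.
Round 2: G 16, E 11, D 6, C 2. C has the fewest and is eliminated.
Round 3: G 16, E 11, D 8. D has the fewest and is eliminated.
Round 4: G 24, E 11. G has a majority.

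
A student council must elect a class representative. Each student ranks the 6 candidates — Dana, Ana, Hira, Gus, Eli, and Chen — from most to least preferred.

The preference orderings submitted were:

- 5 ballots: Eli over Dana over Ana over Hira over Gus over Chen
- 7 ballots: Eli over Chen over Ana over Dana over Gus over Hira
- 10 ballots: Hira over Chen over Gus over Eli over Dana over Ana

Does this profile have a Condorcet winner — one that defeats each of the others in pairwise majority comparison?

Head-to-head results (22 voters total):
Dana vs Ana: Dana wins 15–7.
Dana vs Hira: Dana wins 12–10.
Dana vs Gus: Dana wins 12–10.
Dana vs Eli: Eli wins 22–0.
Dana vs Chen: Chen wins 17–5.
Ana vs Hira: Ana wins 12–10.
Ana vs Gus: Ana wins 12–10.
Ana vs Eli: Eli wins 22–0.
Ana vs Chen: Chen wins 17–5.
Hira vs Gus: Hira wins 15–7.
Hira vs Eli: Eli wins 12–10.
Hira vs Chen: Hira wins 15–7.
Gus vs Eli: Eli wins 12–10.
Gus vs Chen: Chen wins 17–5.
Eli vs Chen: Eli wins 12–10.
Eli beats each rival — Dana (22–0), Ana (22–0), Hira (12–10), Gus (12–10), Chen (12–10) — so Eli is the Condorcet winner.

Yes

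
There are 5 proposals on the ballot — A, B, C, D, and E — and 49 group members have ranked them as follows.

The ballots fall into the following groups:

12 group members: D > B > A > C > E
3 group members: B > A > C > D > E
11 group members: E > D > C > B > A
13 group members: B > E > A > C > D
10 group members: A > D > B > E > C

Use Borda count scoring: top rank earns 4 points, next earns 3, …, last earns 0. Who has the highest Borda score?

Borda scores:
  A: 12·2 + 3·3 + 11·0 + 13·2 + 10·4 = 99
  B: 12·3 + 3·4 + 11·1 + 13·4 + 10·2 = 131
  C: 12·1 + 3·2 + 11·2 + 13·1 + 10·0 = 53
  D: 12·4 + 3·1 + 11·3 + 13·0 + 10·3 = 114
  E: 12·0 + 3·0 + 11·4 + 13·3 + 10·1 = 93
B has the highest total.

B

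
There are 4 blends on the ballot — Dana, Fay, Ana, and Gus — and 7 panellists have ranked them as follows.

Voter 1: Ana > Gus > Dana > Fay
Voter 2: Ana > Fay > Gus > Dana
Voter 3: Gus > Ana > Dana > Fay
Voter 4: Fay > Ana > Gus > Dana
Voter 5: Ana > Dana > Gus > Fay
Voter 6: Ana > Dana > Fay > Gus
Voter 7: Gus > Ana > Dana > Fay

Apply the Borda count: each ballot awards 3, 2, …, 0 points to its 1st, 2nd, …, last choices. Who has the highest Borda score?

Ana

Borda scores:
  Dana: 1 + 0 + 1 + 0 + 2 + 2 + 1 = 7
  Fay: 0 + 2 + 0 + 3 + 0 + 1 + 0 = 6
  Ana: 3 + 3 + 2 + 2 + 3 + 3 + 2 = 18
  Gus: 2 + 1 + 3 + 1 + 1 + 0 + 3 = 11
Ana has the highest total.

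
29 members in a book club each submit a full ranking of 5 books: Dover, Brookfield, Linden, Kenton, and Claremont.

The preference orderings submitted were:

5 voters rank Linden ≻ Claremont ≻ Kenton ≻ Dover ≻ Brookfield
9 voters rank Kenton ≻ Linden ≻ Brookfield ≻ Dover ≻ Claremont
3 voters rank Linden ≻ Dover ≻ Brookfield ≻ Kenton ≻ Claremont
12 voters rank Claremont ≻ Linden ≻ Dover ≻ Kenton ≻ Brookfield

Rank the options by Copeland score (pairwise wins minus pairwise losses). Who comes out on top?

Pairwise results:
  Dover vs Brookfield: Dover wins 20–9.
  Dover vs Linden: Linden wins 29–0.
  Dover vs Kenton: Dover wins 15–14.
  Dover vs Claremont: Claremont wins 17–12.
  Brookfield vs Linden: Linden wins 29–0.
  Brookfield vs Kenton: Kenton wins 26–3.
  Brookfield vs Claremont: Claremont wins 17–12.
  Linden vs Kenton: Linden wins 20–9.
  Linden vs Claremont: Linden wins 17–12.
  Kenton vs Claremont: Claremont wins 17–12.
Copeland scores (wins − losses):
  Dover: 2 − 2 = 0
  Brookfield: 0 − 4 = -4
  Linden: 4 − 0 = 4
  Kenton: 1 − 3 = -2
  Claremont: 3 − 1 = 2
Linden has the best Copeland score.

Linden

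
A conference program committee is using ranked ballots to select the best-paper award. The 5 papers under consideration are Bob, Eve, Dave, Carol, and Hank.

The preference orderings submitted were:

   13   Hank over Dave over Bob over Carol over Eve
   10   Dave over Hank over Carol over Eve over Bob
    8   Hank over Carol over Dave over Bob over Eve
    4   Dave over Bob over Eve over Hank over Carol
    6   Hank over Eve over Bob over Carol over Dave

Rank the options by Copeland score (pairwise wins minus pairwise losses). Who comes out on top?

Pairwise results:
  Bob vs Eve: Bob wins 25–16.
  Bob vs Dave: Dave wins 35–6.
  Bob vs Carol: Bob wins 23–18.
  Bob vs Hank: Hank wins 37–4.
  Eve vs Dave: Dave wins 35–6.
  Eve vs Carol: Carol wins 31–10.
  Eve vs Hank: Hank wins 37–4.
  Dave vs Carol: Dave wins 27–14.
  Dave vs Hank: Hank wins 27–14.
  Carol vs Hank: Hank wins 41–0.
Copeland scores (wins − losses):
  Bob: 2 − 2 = 0
  Eve: 0 − 4 = -4
  Dave: 3 − 1 = 2
  Carol: 1 − 3 = -2
  Hank: 4 − 0 = 4
Hank has the best Copeland score.

Hank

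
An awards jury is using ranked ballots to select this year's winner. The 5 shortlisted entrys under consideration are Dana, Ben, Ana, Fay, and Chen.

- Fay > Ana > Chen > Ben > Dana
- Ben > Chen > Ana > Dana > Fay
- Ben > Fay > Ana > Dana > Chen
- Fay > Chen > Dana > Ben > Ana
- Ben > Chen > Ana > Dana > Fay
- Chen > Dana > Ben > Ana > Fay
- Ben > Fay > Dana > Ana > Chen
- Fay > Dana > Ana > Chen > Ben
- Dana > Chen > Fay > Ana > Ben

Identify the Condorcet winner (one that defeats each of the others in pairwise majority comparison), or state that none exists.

Head-to-head results (9 voters total):
Dana vs Ben: Ben wins 5–4.
Dana vs Ana: Dana wins 5–4.
Dana vs Fay: Fay wins 5–4.
Dana vs Chen: Chen wins 5–4.
Ben vs Ana: Ben wins 6–3.
Ben vs Fay: Ben wins 5–4.
Ben vs Chen: Chen wins 5–4.
Ana vs Fay: Fay wins 6–3.
Ana vs Chen: Chen wins 5–4.
Fay vs Chen: Fay wins 5–4.
No candidate beats all others: Ben beats Fay beats Chen beats Ben, a majority cycle.

No Condorcet winner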